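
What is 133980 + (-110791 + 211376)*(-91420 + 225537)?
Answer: 13490292425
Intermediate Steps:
133980 + (-110791 + 211376)*(-91420 + 225537) = 133980 + 100585*134117 = 133980 + 13490158445 = 13490292425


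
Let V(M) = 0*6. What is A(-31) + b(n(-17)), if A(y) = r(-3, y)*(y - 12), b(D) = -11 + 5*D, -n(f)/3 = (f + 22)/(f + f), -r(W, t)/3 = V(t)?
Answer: -299/34 ≈ -8.7941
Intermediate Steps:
V(M) = 0
r(W, t) = 0 (r(W, t) = -3*0 = 0)
n(f) = -3*(22 + f)/(2*f) (n(f) = -3*(f + 22)/(f + f) = -3*(22 + f)/(2*f))
A(y) = 0 (A(y) = 0*(y - 12) = 0*(-12 + y) = 0)
A(-31) + b(n(-17)) = 0 + (-11 + 5*(-3/2 - 33/(-17))) = 0 + (-11 + 5*(-3/2 - 33*(-1/17))) = 0 + (-11 + 5*(-3/2 + 33/17)) = 0 + (-11 + 5*(15/34)) = 0 + (-11 + 75/34) = 0 - 299/34 = -299/34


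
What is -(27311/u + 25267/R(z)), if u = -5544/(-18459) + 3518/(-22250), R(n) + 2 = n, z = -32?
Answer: -3015088915079/15762842 ≈ -1.9128e+5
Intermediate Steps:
R(n) = -2 + n
u = 463613/3259625 (u = -5544*(-1/18459) + 3518*(-1/22250) = 88/293 - 1759/11125 = 463613/3259625 ≈ 0.14223)
-(27311/u + 25267/R(z)) = -(27311/(463613/3259625) + 25267/(-2 - 32)) = -(27311*(3259625/463613) + 25267/(-34)) = -(89023618375/463613 + 25267*(-1/34)) = -(89023618375/463613 - 25267/34) = -1*3015088915079/15762842 = -3015088915079/15762842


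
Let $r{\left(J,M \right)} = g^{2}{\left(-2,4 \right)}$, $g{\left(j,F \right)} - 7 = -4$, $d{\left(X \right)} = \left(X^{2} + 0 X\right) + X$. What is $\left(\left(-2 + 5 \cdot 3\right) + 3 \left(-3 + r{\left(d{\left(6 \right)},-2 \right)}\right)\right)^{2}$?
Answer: $961$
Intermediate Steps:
$d{\left(X \right)} = X + X^{2}$ ($d{\left(X \right)} = \left(X^{2} + 0\right) + X = X^{2} + X = X + X^{2}$)
$g{\left(j,F \right)} = 3$ ($g{\left(j,F \right)} = 7 - 4 = 3$)
$r{\left(J,M \right)} = 9$ ($r{\left(J,M \right)} = 3^{2} = 9$)
$\left(\left(-2 + 5 \cdot 3\right) + 3 \left(-3 + r{\left(d{\left(6 \right)},-2 \right)}\right)\right)^{2} = \left(\left(-2 + 5 \cdot 3\right) + 3 \left(-3 + 9\right)\right)^{2} = \left(\left(-2 + 15\right) + 3 \cdot 6\right)^{2} = \left(13 + 18\right)^{2} = 31^{2} = 961$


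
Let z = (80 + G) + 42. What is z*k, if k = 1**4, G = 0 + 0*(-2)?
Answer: 122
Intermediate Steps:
G = 0 (G = 0 + 0 = 0)
k = 1
z = 122 (z = (80 + 0) + 42 = 80 + 42 = 122)
z*k = 122*1 = 122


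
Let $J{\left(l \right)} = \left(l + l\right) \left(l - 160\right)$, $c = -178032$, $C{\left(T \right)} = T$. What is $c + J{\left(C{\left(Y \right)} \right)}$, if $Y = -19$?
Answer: $-171230$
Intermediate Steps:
$J{\left(l \right)} = 2 l \left(-160 + l\right)$
$c + J{\left(C{\left(Y \right)} \right)} = -178032 + 2 \left(-19\right) \left(-160 - 19\right) = -178032 + 2 \left(-19\right) \left(-179\right) = -178032 + 6802 = -171230$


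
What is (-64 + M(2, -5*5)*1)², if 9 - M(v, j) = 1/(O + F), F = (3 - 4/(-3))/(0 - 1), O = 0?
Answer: 506944/169 ≈ 2999.7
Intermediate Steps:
F = -13/3 (F = (3 - 4*(-⅓))/(-1) = (3 + 4/3)*(-1) = (13/3)*(-1) = -13/3 ≈ -4.3333)
M(v, j) = 120/13 (M(v, j) = 9 - 1/(0 - 13/3) = 9 - 1/(-13/3) = 9 - 1*(-3/13) = 9 + 3/13 = 120/13)
(-64 + M(2, -5*5)*1)² = (-64 + (120/13)*1)² = (-64 + 120/13)² = (-712/13)² = 506944/169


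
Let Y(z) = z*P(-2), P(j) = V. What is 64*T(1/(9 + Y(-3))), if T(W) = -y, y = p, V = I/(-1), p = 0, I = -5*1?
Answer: 0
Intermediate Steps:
I = -5
V = 5 (V = -5/(-1) = -5*(-1) = 5)
P(j) = 5
Y(z) = 5*z (Y(z) = z*5 = 5*z)
y = 0
T(W) = 0 (T(W) = -1*0 = 0)
64*T(1/(9 + Y(-3))) = 64*0 = 0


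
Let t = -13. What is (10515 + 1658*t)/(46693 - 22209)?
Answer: -11039/24484 ≈ -0.45087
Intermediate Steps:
(10515 + 1658*t)/(46693 - 22209) = (10515 + 1658*(-13))/(46693 - 22209) = (10515 - 21554)/24484 = -11039*1/24484 = -11039/24484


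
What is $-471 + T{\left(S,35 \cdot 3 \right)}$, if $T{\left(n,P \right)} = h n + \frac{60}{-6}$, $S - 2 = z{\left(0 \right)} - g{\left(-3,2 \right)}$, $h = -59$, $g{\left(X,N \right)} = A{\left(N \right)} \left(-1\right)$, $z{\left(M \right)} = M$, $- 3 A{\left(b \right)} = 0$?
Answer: $-599$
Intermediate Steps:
$A{\left(b \right)} = 0$ ($A{\left(b \right)} = \left(- \frac{1}{3}\right) 0 = 0$)
$g{\left(X,N \right)} = 0$ ($g{\left(X,N \right)} = 0 \left(-1\right) = 0$)
$S = 2$ ($S = 2 + \left(0 - 0\right) = 2 + \left(0 + 0\right) = 2 + 0 = 2$)
$T{\left(n,P \right)} = -10 - 59 n$ ($T{\left(n,P \right)} = - 59 n + \frac{60}{-6} = - 59 n + 60 \left(- \frac{1}{6}\right) = - 59 n - 10 = -10 - 59 n$)
$-471 + T{\left(S,35 \cdot 3 \right)} = -471 - 128 = -599$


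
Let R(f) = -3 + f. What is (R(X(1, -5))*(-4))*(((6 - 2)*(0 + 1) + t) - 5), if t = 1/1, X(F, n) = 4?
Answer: 0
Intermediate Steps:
t = 1 (t = 1*1 = 1)
(R(X(1, -5))*(-4))*(((6 - 2)*(0 + 1) + t) - 5) = ((-3 + 4)*(-4))*(((6 - 2)*(0 + 1) + 1) - 5) = (1*(-4))*((4*1 + 1) - 5) = -4*((4 + 1) - 5) = -4*(5 - 5) = -4*0 = 0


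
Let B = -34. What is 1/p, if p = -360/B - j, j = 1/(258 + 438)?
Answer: 11832/125263 ≈ 0.094457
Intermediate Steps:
j = 1/696 ≈ 0.0014368
p = 125263/11832 (p = -360/(-34) - 1*1/696 = -360*(-1/34) - 1/696 = 180/17 - 1/696 = 125263/11832 ≈ 10.587)
1/p = 1/(125263/11832) = 11832/125263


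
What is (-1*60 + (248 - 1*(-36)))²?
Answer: 50176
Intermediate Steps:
(-1*60 + (248 - 1*(-36)))² = (-60 + (248 + 36))² = (-60 + 284)² = 224² = 50176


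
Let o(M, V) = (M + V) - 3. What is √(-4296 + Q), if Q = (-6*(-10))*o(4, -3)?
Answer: 8*I*√69 ≈ 66.453*I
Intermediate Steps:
o(M, V) = -3 + M + V
Q = -120 (Q = (-6*(-10))*(-3 + 4 - 3) = 60*(-2) = -120)
√(-4296 + Q) = √(-4296 - 120) = √(-4416) = 8*I*√69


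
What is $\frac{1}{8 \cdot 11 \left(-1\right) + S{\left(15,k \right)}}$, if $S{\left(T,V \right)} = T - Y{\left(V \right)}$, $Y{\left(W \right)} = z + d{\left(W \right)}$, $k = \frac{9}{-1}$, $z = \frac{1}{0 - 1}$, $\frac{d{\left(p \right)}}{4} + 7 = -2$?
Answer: $- \frac{1}{36} \approx -0.027778$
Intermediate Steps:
$d{\left(p \right)} = -36$ ($d{\left(p \right)} = -28 + 4 \left(-2\right) = -28 - 8 = -36$)
$z = -1$ ($z = \frac{1}{-1} = -1$)
$k = -9$ ($k = 9 \left(-1\right) = -9$)
$Y{\left(W \right)} = -37$ ($Y{\left(W \right)} = -1 - 36 = -37$)
$S{\left(T,V \right)} = 37 + T$ ($S{\left(T,V \right)} = T - -37 = T + 37 = 37 + T$)
$\frac{1}{8 \cdot 11 \left(-1\right) + S{\left(15,k \right)}} = \frac{1}{8 \cdot 11 \left(-1\right) + \left(37 + 15\right)} = \frac{1}{88 \left(-1\right) + 52} = \frac{1}{-88 + 52} = \frac{1}{-36} = - \frac{1}{36}$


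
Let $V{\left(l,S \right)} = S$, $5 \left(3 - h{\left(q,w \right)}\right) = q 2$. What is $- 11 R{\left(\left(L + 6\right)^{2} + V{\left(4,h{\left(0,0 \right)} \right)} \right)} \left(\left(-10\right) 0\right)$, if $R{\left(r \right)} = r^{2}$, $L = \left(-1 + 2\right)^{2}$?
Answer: $0$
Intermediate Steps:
$h{\left(q,w \right)} = 3 - \frac{2 q}{5}$ ($h{\left(q,w \right)} = 3 - \frac{q 2}{5} = 3 - \frac{2 q}{5}$)
$L = 1$ ($L = 1^{2} = 1$)
$- 11 R{\left(\left(L + 6\right)^{2} + V{\left(4,h{\left(0,0 \right)} \right)} \right)} \left(\left(-10\right) 0\right) = - 11 \left(\left(1 + 6\right)^{2} + \left(3 - 0\right)\right)^{2} \left(\left(-10\right) 0\right) = - 11 \left(7^{2} + \left(3 + 0\right)\right)^{2} \cdot 0 = - 11 \left(49 + 3\right)^{2} \cdot 0 = - 11 \cdot 52^{2} \cdot 0 = \left(-11\right) 2704 \cdot 0 = \left(-29744\right) 0 = 0$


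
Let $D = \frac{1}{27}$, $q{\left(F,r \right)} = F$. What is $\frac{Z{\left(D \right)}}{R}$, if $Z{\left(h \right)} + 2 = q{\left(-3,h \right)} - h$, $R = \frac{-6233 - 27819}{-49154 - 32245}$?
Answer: $- \frac{922522}{76617} \approx -12.041$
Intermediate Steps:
$D = \frac{1}{27} \approx 0.037037$
$R = \frac{34052}{81399}$ ($R = - \frac{34052}{-81399} = \left(-34052\right) \left(- \frac{1}{81399}\right) = \frac{34052}{81399} \approx 0.41833$)
$Z{\left(h \right)} = -5 - h$ ($Z{\left(h \right)} = -2 - \left(3 + h\right) = -5 - h$)
$\frac{Z{\left(D \right)}}{R} = \frac{-5 - \frac{1}{27}}{\frac{34052}{81399}} = \left(-5 - \frac{1}{27}\right) \frac{81399}{34052} = \left(- \frac{136}{27}\right) \frac{81399}{34052} = - \frac{922522}{76617}$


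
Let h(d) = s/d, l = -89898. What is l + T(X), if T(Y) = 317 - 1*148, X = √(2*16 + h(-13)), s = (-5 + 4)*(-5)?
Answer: -89729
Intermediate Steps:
s = 5 (s = -1*(-5) = 5)
h(d) = 5/d
X = √5343/13 (X = √(2*16 + 5/(-13)) = √(32 + 5*(-1/13)) = √(32 - 5/13) = √(411/13) = √5343/13 ≈ 5.6228)
T(Y) = 169 (T(Y) = 317 - 148 = 169)
l + T(X) = -89898 + 169 = -89729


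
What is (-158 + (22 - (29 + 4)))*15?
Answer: -2535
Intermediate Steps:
(-158 + (22 - (29 + 4)))*15 = (-158 + (22 - 1*33))*15 = (-158 + (22 - 33))*15 = (-158 - 11)*15 = -169*15 = -2535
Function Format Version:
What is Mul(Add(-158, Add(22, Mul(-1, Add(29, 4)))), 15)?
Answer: -2535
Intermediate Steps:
Mul(Add(-158, Add(22, Mul(-1, Add(29, 4)))), 15) = Mul(Add(-158, Add(22, Mul(-1, 33))), 15) = Mul(Add(-158, Add(22, -33)), 15) = Mul(Add(-158, -11), 15) = Mul(-169, 15) = -2535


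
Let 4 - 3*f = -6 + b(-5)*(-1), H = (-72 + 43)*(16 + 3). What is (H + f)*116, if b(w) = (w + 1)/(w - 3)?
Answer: -63510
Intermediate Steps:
b(w) = (1 + w)/(-3 + w)
H = -551 (H = -29*19 = -551)
f = 7/2 (f = 4/3 - (-6 + ((1 - 5)/(-3 - 5))*(-1))/3 = 4/3 - (-6 + (-4/(-8))*(-1))/3 = 4/3 - (-6 - ⅛*(-4)*(-1))/3 = 4/3 - (-6 + (½)*(-1))/3 = 4/3 - (-6 - ½)/3 = 4/3 - ⅓*(-13/2) = 4/3 + 13/6 = 7/2 ≈ 3.5000)
(H + f)*116 = (-551 + 7/2)*116 = -1095/2*116 = -63510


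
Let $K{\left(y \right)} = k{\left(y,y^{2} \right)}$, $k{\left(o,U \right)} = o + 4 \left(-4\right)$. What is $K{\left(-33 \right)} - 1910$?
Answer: $-1959$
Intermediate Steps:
$k{\left(o,U \right)} = -16 + o$ ($k{\left(o,U \right)} = o - 16 = -16 + o$)
$K{\left(y \right)} = -16 + y$
$K{\left(-33 \right)} - 1910 = \left(-16 - 33\right) - 1910 = -49 - 1910 = -1959$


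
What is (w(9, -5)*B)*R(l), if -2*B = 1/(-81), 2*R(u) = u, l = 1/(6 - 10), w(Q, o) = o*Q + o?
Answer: 25/648 ≈ 0.038580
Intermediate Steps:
w(Q, o) = o + Q*o (w(Q, o) = Q*o + o = o + Q*o)
l = -1/4 (l = 1/(-4) = -1/4 ≈ -0.25000)
R(u) = u/2
B = 1/162 (B = -1/2/(-81) = -1/2*(-1/81) = 1/162 ≈ 0.0061728)
(w(9, -5)*B)*R(l) = (-5*(1 + 9)*(1/162))*((1/2)*(-1/4)) = (-5*10*(1/162))*(-1/8) = -50*1/162*(-1/8) = -25/81*(-1/8) = 25/648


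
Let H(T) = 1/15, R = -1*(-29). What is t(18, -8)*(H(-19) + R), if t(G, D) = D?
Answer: -3488/15 ≈ -232.53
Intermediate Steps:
R = 29
H(T) = 1/15
t(18, -8)*(H(-19) + R) = -8*(1/15 + 29) = -8*436/15 = -3488/15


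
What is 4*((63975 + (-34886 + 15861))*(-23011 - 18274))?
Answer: -7423043000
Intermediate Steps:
4*((63975 + (-34886 + 15861))*(-23011 - 18274)) = 4*((63975 - 19025)*(-41285)) = 4*(44950*(-41285)) = 4*(-1855760750) = -7423043000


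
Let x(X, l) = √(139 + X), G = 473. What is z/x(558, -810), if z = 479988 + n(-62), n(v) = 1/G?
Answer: 227034325*√697/329681 ≈ 18181.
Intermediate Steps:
n(v) = 1/473
z = 227034325/473 (z = 479988 + 1/473 = 227034325/473 ≈ 4.7999e+5)
z/x(558, -810) = 227034325/(473*(√(139 + 558))) = 227034325/(473*(√697)) = 227034325*(√697/697)/473 = 227034325*√697/329681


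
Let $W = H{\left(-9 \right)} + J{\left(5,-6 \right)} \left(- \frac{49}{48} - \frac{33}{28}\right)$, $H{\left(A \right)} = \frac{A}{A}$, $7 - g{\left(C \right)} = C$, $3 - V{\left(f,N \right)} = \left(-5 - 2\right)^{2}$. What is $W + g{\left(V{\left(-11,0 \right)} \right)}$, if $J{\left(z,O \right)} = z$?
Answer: $\frac{14449}{336} \approx 43.003$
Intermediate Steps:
$V{\left(f,N \right)} = -46$ ($V{\left(f,N \right)} = 3 - \left(-5 - 2\right)^{2} = 3 - \left(-7\right)^{2} = 3 - 49 = -46$)
$g{\left(C \right)} = 7 - C$
$H{\left(A \right)} = 1$
$W = - \frac{3359}{336}$ ($W = 1 + 5 \left(- \frac{49}{48} - \frac{33}{28}\right) = 1 + 5 \left(- \frac{739}{336}\right) = 1 - \frac{3695}{336} = - \frac{3359}{336} \approx -9.997$)
$W + g{\left(V{\left(-11,0 \right)} \right)} = - \frac{3359}{336} + \left(7 - -46\right) = - \frac{3359}{336} + \left(7 + 46\right) = - \frac{3359}{336} + 53 = \frac{14449}{336}$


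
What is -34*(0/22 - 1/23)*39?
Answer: 1326/23 ≈ 57.652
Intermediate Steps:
-34*(0/22 - 1/23)*39 = -34*(0*(1/22) - 1*1/23)*39 = -34*(0 - 1/23)*39 = -34*(-1/23)*39 = (34/23)*39 = 1326/23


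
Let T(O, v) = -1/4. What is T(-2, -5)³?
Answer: -1/64 ≈ -0.015625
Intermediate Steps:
T(O, v) = -¼ (T(O, v) = -1*¼ = -¼)
T(-2, -5)³ = (-¼)³ = -1/64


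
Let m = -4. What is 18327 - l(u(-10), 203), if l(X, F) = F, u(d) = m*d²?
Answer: 18124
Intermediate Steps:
u(d) = -4*d²
18327 - l(u(-10), 203) = 18327 - 1*203 = 18327 - 203 = 18124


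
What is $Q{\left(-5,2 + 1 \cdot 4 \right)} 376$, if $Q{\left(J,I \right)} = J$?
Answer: $-1880$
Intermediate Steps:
$Q{\left(-5,2 + 1 \cdot 4 \right)} 376 = \left(-5\right) 376 = -1880$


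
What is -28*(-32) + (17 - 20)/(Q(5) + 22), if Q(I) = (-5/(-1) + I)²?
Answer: 109309/122 ≈ 895.98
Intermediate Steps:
Q(I) = (5 + I)² (Q(I) = (-5*(-1) + I)² = (5 + I)²)
-28*(-32) + (17 - 20)/(Q(5) + 22) = -28*(-32) + (17 - 20)/((5 + 5)² + 22) = 896 - 3/(10² + 22) = 896 - 3/(100 + 22) = 896 - 3/122 = 109309/122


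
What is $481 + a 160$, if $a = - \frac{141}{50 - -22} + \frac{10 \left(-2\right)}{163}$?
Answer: $\frac{72389}{489} \approx 148.03$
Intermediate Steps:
$a = - \frac{8141}{3912}$ ($a = - \frac{141}{50 + 22} - \frac{20}{163} = - \frac{141}{72} - \frac{20}{163} = \left(-141\right) \frac{1}{72} - \frac{20}{163} = - \frac{47}{24} - \frac{20}{163} = - \frac{8141}{3912} \approx -2.081$)
$481 + a 160 = 481 - \frac{162820}{489} = \frac{72389}{489}$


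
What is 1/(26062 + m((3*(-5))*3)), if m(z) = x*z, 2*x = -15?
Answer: 2/52799 ≈ 3.7880e-5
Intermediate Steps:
x = -15/2 (x = (1/2)*(-15) = -15/2 ≈ -7.5000)
m(z) = -15*z/2
1/(26062 + m((3*(-5))*3)) = 1/(26062 - 15*3*(-5)*3/2) = 1/(26062 - (-225)*3/2) = 1/(26062 - 15/2*(-45)) = 1/(26062 + 675/2) = 1/(52799/2) = 2/52799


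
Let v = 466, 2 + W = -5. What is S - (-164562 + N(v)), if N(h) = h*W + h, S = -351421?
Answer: -184063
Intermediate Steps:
W = -7 (W = -2 - 5 = -7)
N(h) = -6*h (N(h) = h*(-7) + h = -7*h + h = -6*h)
S - (-164562 + N(v)) = -351421 - (-164562 - 6*466) = -351421 - (-164562 - 2796) = -351421 - 1*(-167358) = -351421 + 167358 = -184063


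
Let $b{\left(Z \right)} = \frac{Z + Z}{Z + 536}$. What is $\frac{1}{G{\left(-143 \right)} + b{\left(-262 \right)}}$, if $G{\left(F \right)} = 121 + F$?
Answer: $- \frac{137}{3276} \approx -0.041819$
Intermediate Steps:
$b{\left(Z \right)} = \frac{2 Z}{536 + Z}$
$\frac{1}{G{\left(-143 \right)} + b{\left(-262 \right)}} = \frac{1}{\left(121 - 143\right) + 2 \left(-262\right) \frac{1}{536 - 262}} = \frac{1}{-22 + 2 \left(-262\right) \frac{1}{274}} = \frac{1}{-22 - \frac{262}{137}} = \frac{1}{- \frac{3276}{137}} = - \frac{137}{3276}$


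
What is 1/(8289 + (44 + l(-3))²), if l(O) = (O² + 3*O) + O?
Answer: 1/9970 ≈ 0.00010030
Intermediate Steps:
l(O) = O² + 4*O
1/(8289 + (44 + l(-3))²) = 1/(8289 + (44 - 3*(4 - 3))²) = 1/(8289 + (44 - 3*1)²) = 1/(8289 + (44 - 3)²) = 1/(8289 + 41²) = 1/(8289 + 1681) = 1/9970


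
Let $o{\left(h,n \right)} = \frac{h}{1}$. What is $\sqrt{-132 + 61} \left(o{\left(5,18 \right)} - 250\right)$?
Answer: $- 245 i \sqrt{71} \approx - 2064.4 i$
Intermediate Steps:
$o{\left(h,n \right)} = h$ ($o{\left(h,n \right)} = h 1 = h$)
$\sqrt{-132 + 61} \left(o{\left(5,18 \right)} - 250\right) = \sqrt{-132 + 61} \left(5 - 250\right) = \sqrt{-71} \left(-245\right) = i \sqrt{71} \left(-245\right) = - 245 i \sqrt{71}$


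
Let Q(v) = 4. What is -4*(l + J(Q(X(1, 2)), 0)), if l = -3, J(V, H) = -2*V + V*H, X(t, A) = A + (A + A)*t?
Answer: 44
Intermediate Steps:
X(t, A) = A + 2*A*t (X(t, A) = A + (2*A)*t = A + 2*A*t)
J(V, H) = -2*V + H*V
-4*(l + J(Q(X(1, 2)), 0)) = -4*(-3 + 4*(-2 + 0)) = -4*(-3 + 4*(-2)) = -4*(-3 - 8) = -4*(-11) = 44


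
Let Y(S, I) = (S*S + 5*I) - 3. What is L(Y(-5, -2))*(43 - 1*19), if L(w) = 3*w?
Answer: 864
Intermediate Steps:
Y(S, I) = -3 + S**2 + 5*I (Y(S, I) = (S**2 + 5*I) - 3 = -3 + S**2 + 5*I)
L(Y(-5, -2))*(43 - 1*19) = (3*(-3 + (-5)**2 + 5*(-2)))*(43 - 1*19) = (3*(-3 + 25 - 10))*(43 - 19) = (3*12)*24 = 36*24 = 864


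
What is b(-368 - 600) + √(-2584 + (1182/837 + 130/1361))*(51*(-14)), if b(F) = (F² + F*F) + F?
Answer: 1873080 - 952*I*√2585837321867/42191 ≈ 1.8731e+6 - 36284.0*I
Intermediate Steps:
b(F) = F + 2*F² (b(F) = (F² + F²) + F = 2*F² + F = F + 2*F²)
b(-368 - 600) + √(-2584 + (1182/837 + 130/1361))*(51*(-14)) = (-368 - 600)*(1 + 2*(-368 - 600)) + √(-2584 + (1182/837 + 130/1361))*(51*(-14)) = -968*(1 + 2*(-968)) + √(-2584 + (1182*(1/837) + 130*(1/1361)))*(-714) = -968*(1 - 1936) + √(-2584 + (394/279 + 130/1361))*(-714) = -968*(-1935) + √(-2584 + 572504/379719)*(-714) = 1873080 + √(-980621392/379719)*(-714) = 1873080 + (4*I*√2585837321867/126573)*(-714) = 1873080 - 952*I*√2585837321867/42191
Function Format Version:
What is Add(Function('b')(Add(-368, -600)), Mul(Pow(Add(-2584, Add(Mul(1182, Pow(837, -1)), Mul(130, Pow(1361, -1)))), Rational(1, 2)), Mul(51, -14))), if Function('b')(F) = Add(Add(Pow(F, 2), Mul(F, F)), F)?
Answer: Add(1873080, Mul(Rational(-952, 42191), I, Pow(2585837321867, Rational(1, 2)))) ≈ Add(1.8731e+6, Mul(-36284., I))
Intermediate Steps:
Function('b')(F) = Add(F, Mul(2, Pow(F, 2))) (Function('b')(F) = Add(Add(Pow(F, 2), Pow(F, 2)), F) = Add(Mul(2, Pow(F, 2)), F) = Add(F, Mul(2, Pow(F, 2))))
Add(Function('b')(Add(-368, -600)), Mul(Pow(Add(-2584, Add(Mul(1182, Pow(837, -1)), Mul(130, Pow(1361, -1)))), Rational(1, 2)), Mul(51, -14))) = Add(Mul(Add(-368, -600), Add(1, Mul(2, Add(-368, -600)))), Mul(Pow(Add(-2584, Add(Mul(1182, Pow(837, -1)), Mul(130, Pow(1361, -1)))), Rational(1, 2)), Mul(51, -14))) = Add(Mul(-968, Add(1, Mul(2, -968))), Mul(Pow(Add(-2584, Add(Mul(1182, Rational(1, 837)), Mul(130, Rational(1, 1361)))), Rational(1, 2)), -714)) = Add(Mul(-968, Add(1, -1936)), Mul(Pow(Add(-2584, Add(Rational(394, 279), Rational(130, 1361))), Rational(1, 2)), -714)) = Add(Mul(-968, -1935), Mul(Pow(Add(-2584, Rational(572504, 379719)), Rational(1, 2)), -714)) = Add(1873080, Mul(Pow(Rational(-980621392, 379719), Rational(1, 2)), -714)) = Add(1873080, Mul(Mul(Rational(4, 126573), I, Pow(2585837321867, Rational(1, 2))), -714)) = Add(1873080, Mul(Rational(-952, 42191), I, Pow(2585837321867, Rational(1, 2))))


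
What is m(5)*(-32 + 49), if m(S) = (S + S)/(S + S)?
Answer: 17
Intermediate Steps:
m(S) = 1 (m(S) = (2*S)/((2*S)) = (2*S)*(1/(2*S)) = 1)
m(5)*(-32 + 49) = 1*(-32 + 49) = 1*17 = 17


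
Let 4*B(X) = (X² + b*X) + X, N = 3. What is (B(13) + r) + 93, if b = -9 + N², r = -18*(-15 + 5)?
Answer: 637/2 ≈ 318.50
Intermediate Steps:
r = 180 (r = -18*(-10) = 180)
b = 0 (b = -9 + 3² = -9 + 9 = 0)
B(X) = X/4 + X²/4 (B(X) = ((X² + 0*X) + X)/4 = ((X² + 0) + X)/4 = (X² + X)/4 = (X + X²)/4 = X/4 + X²/4)
(B(13) + r) + 93 = ((¼)*13*(1 + 13) + 180) + 93 = ((¼)*13*14 + 180) + 93 = (91/2 + 180) + 93 = 451/2 + 93 = 637/2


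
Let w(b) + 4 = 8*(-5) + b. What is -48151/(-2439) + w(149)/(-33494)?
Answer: 1612513499/81691866 ≈ 19.739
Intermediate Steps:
w(b) = -44 + b (w(b) = -4 + (8*(-5) + b) = -4 + (-40 + b) = -44 + b)
-48151/(-2439) + w(149)/(-33494) = -48151/(-2439) + (-44 + 149)/(-33494) = -48151*(-1/2439) + 105*(-1/33494) = 48151/2439 - 105/33494 = 1612513499/81691866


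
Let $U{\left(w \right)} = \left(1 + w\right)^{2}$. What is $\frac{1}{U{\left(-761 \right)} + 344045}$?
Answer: $\frac{1}{921645} \approx 1.085 \cdot 10^{-6}$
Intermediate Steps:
$\frac{1}{U{\left(-761 \right)} + 344045} = \frac{1}{\left(1 - 761\right)^{2} + 344045} = \frac{1}{\left(-760\right)^{2} + 344045} = \frac{1}{577600 + 344045} = \frac{1}{921645}$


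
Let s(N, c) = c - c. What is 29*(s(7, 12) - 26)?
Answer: -754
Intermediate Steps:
s(N, c) = 0
29*(s(7, 12) - 26) = 29*(0 - 26) = 29*(-26) = -754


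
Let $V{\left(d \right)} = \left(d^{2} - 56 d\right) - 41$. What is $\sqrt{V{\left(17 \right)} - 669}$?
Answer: $i \sqrt{1373} \approx 37.054 i$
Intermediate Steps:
$V{\left(d \right)} = -41 + d^{2} - 56 d$
$\sqrt{V{\left(17 \right)} - 669} = \sqrt{\left(-41 + 17^{2} - 952\right) - 669} = \sqrt{\left(-41 + 289 - 952\right) - 669} = \sqrt{-704 - 669} = \sqrt{-1373} = i \sqrt{1373}$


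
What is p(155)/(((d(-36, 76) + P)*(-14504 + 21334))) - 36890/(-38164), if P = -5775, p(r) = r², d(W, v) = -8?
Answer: 5200572400/5383562407 ≈ 0.96601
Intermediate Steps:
p(155)/(((d(-36, 76) + P)*(-14504 + 21334))) - 36890/(-38164) = 155²/(((-8 - 5775)*(-14504 + 21334))) - 36890/(-38164) = 24025/((-5783*6830)) - 36890*(-1/38164) = 24025/(-39497890) + 2635/2726 = 24025*(-1/39497890) + 2635/2726 = -4805/7899578 + 2635/2726 = 5200572400/5383562407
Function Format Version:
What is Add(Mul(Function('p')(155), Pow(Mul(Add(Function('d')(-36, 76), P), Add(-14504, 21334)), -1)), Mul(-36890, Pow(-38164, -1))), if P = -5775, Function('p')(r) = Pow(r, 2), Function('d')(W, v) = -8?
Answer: Rational(5200572400, 5383562407) ≈ 0.96601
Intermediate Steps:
Add(Mul(Function('p')(155), Pow(Mul(Add(Function('d')(-36, 76), P), Add(-14504, 21334)), -1)), Mul(-36890, Pow(-38164, -1))) = Add(Mul(Pow(155, 2), Pow(Mul(Add(-8, -5775), Add(-14504, 21334)), -1)), Mul(-36890, Pow(-38164, -1))) = Add(Mul(24025, Pow(Mul(-5783, 6830), -1)), Mul(-36890, Rational(-1, 38164))) = Add(Mul(24025, Pow(-39497890, -1)), Rational(2635, 2726)) = Add(Mul(24025, Rational(-1, 39497890)), Rational(2635, 2726)) = Add(Rational(-4805, 7899578), Rational(2635, 2726)) = Rational(5200572400, 5383562407)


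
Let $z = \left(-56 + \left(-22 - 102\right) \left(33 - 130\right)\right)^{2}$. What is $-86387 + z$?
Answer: $143242397$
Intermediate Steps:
$z = 143328784$ ($z = \left(-56 - -12028\right)^{2} = \left(-56 + 12028\right)^{2} = 11972^{2} = 143328784$)
$-86387 + z = -86387 + 143328784 = 143242397$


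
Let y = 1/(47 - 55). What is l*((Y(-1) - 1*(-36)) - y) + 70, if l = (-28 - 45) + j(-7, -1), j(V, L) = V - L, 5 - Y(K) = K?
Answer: -26063/8 ≈ -3257.9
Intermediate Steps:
Y(K) = 5 - K
y = -1/8 (y = 1/(-8) = -1/8 ≈ -0.12500)
l = -79 (l = (-28 - 45) + (-7 - 1*(-1)) = -73 + (-7 + 1) = -73 - 6 = -79)
l*((Y(-1) - 1*(-36)) - y) + 70 = -79*(((5 - 1*(-1)) - 1*(-36)) - 1*(-1/8)) + 70 = -79*(((5 + 1) + 36) + 1/8) + 70 = -79*((6 + 36) + 1/8) + 70 = -79*(42 + 1/8) + 70 = -79*337/8 + 70 = -26623/8 + 70 = -26063/8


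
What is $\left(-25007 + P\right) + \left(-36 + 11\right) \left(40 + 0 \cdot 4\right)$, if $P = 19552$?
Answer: $-6455$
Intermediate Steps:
$\left(-25007 + P\right) + \left(-36 + 11\right) \left(40 + 0 \cdot 4\right) = \left(-25007 + 19552\right) + \left(-36 + 11\right) \left(40 + 0 \cdot 4\right) = -5455 - 25 \left(40 + 0\right) = -5455 - 1000 = -6455$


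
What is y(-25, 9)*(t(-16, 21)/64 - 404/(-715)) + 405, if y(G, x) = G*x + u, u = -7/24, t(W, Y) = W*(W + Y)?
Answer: 12797171/22880 ≈ 559.32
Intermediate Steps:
u = -7/24 (u = -7*1/24 = -7/24 ≈ -0.29167)
y(G, x) = -7/24 + G*x (y(G, x) = G*x - 7/24 = -7/24 + G*x)
y(-25, 9)*(t(-16, 21)/64 - 404/(-715)) + 405 = (-7/24 - 25*9)*(-16*(-16 + 21)/64 - 404/(-715)) + 405 = (-7/24 - 225)*(-16*5*(1/64) - 404*(-1/715)) + 405 = -5407*(-80*1/64 + 404/715)/24 + 405 = -5407*(-5/4 + 404/715)/24 + 405 = -5407/24*(-1959/2860) + 405 = 3530771/22880 + 405 = 12797171/22880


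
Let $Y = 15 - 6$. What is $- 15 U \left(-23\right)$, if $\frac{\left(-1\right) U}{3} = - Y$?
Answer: $9315$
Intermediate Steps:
$Y = 9$
$U = 27$ ($U = - 3 \left(\left(-1\right) 9\right) = \left(-3\right) \left(-9\right) = 27$)
$- 15 U \left(-23\right) = \left(-15\right) 27 \left(-23\right) = \left(-405\right) \left(-23\right) = 9315$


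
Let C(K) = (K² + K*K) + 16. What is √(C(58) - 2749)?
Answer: √3995 ≈ 63.206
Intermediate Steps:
C(K) = 16 + 2*K² (C(K) = (K² + K²) + 16 = 2*K² + 16 = 16 + 2*K²)
√(C(58) - 2749) = √((16 + 2*58²) - 2749) = √((16 + 2*3364) - 2749) = √((16 + 6728) - 2749) = √(6744 - 2749) = √3995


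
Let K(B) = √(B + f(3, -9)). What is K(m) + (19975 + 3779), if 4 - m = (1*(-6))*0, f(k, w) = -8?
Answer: 23754 + 2*I ≈ 23754.0 + 2.0*I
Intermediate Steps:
m = 4 (m = 4 - 1*(-6)*0 = 4 - (-6)*0 = 4 - 1*0 = 4 + 0 = 4)
K(B) = √(-8 + B) (K(B) = √(B - 8) = √(-8 + B))
K(m) + (19975 + 3779) = √(-8 + 4) + (19975 + 3779) = √(-4) + 23754 = 2*I + 23754 = 23754 + 2*I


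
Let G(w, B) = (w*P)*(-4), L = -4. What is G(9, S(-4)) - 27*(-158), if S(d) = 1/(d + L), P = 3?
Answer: 4158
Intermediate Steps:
S(d) = 1/(-4 + d) (S(d) = 1/(d - 4) = 1/(-4 + d))
G(w, B) = -12*w (G(w, B) = (w*3)*(-4) = (3*w)*(-4) = -12*w)
G(9, S(-4)) - 27*(-158) = -12*9 - 27*(-158) = -108 + 4266 = 4158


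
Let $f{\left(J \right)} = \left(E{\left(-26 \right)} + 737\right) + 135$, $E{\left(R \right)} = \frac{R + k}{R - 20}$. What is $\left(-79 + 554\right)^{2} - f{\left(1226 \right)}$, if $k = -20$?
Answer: $224752$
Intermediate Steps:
$E{\left(R \right)} = 1$ ($E{\left(R \right)} = \frac{R - 20}{R - 20} = \frac{-20 + R}{-20 + R} = 1$)
$f{\left(J \right)} = 873$ ($f{\left(J \right)} = \left(1 + 737\right) + 135 = 738 + 135 = 873$)
$\left(-79 + 554\right)^{2} - f{\left(1226 \right)} = \left(-79 + 554\right)^{2} - 873 = 475^{2} - 873 = 225625 - 873 = 224752$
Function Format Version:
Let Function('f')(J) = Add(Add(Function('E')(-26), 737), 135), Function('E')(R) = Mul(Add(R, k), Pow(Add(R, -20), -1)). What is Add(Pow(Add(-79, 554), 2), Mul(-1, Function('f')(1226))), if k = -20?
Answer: 224752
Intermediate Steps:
Function('E')(R) = 1 (Function('E')(R) = Mul(Add(R, -20), Pow(Add(R, -20), -1)) = Mul(Add(-20, R), Pow(Add(-20, R), -1)) = 1)
Function('f')(J) = 873 (Function('f')(J) = Add(Add(1, 737), 135) = Add(738, 135) = 873)
Add(Pow(Add(-79, 554), 2), Mul(-1, Function('f')(1226))) = Add(Pow(Add(-79, 554), 2), Mul(-1, 873)) = Add(Pow(475, 2), -873) = Add(225625, -873) = 224752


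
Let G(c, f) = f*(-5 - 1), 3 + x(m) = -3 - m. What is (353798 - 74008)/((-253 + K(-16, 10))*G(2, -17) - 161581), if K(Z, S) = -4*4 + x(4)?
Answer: -279790/190039 ≈ -1.4723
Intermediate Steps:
x(m) = -6 - m (x(m) = -3 + (-3 - m) = -6 - m)
G(c, f) = -6*f (G(c, f) = f*(-6) = -6*f)
K(Z, S) = -26 (K(Z, S) = -4*4 + (-6 - 1*4) = -16 + (-6 - 4) = -16 - 10 = -26)
(353798 - 74008)/((-253 + K(-16, 10))*G(2, -17) - 161581) = (353798 - 74008)/((-253 - 26)*(-6*(-17)) - 161581) = 279790/(-279*102 - 161581) = 279790/(-28458 - 161581) = 279790/(-190039) = 279790*(-1/190039) = -279790/190039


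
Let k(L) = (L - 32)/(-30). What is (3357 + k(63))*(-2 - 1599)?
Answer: -161187079/30 ≈ -5.3729e+6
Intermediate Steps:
k(L) = 16/15 - L/30 (k(L) = (-32 + L)*(-1/30) = 16/15 - L/30)
(3357 + k(63))*(-2 - 1599) = (3357 + (16/15 - 1/30*63))*(-2 - 1599) = (3357 + (16/15 - 21/10))*(-1601) = (3357 - 31/30)*(-1601) = (100679/30)*(-1601) = -161187079/30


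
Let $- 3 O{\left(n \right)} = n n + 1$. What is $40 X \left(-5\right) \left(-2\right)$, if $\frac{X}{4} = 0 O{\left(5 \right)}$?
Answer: $0$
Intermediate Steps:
$O{\left(n \right)} = - \frac{1}{3} - \frac{n^{2}}{3}$ ($O{\left(n \right)} = - \frac{n n + 1}{3} = - \frac{n^{2} + 1}{3} = - \frac{1 + n^{2}}{3} = - \frac{1}{3} - \frac{n^{2}}{3}$)
$X = 0$ ($X = 4 \cdot 0 \left(- \frac{1}{3} - \frac{5^{2}}{3}\right) = 4 \cdot 0 \left(- \frac{1}{3} - \frac{25}{3}\right) = 4 \cdot 0 \left(- \frac{26}{3}\right) = 4 \cdot 0 = 0$)
$40 X \left(-5\right) \left(-2\right) = 40 \cdot 0 \left(-5\right) \left(-2\right) = 40 \cdot 0 \left(-2\right) = 40 \cdot 0 = 0$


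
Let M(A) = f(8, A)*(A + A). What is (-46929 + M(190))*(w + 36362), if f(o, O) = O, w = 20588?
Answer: 1439183450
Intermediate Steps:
M(A) = 2*A**2 (M(A) = A*(A + A) = A*(2*A) = 2*A**2)
(-46929 + M(190))*(w + 36362) = (-46929 + 2*190**2)*(20588 + 36362) = (-46929 + 2*36100)*56950 = (-46929 + 72200)*56950 = 25271*56950 = 1439183450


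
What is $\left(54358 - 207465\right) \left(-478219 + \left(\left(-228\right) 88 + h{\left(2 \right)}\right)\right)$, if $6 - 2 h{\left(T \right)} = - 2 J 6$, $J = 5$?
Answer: $76285562750$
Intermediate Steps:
$h{\left(T \right)} = 33$ ($h{\left(T \right)} = 3 - \frac{\left(-2\right) 5 \cdot 6}{2} = 3 - \frac{\left(-10\right) 6}{2} = 3 - -30 = 3 + 30 = 33$)
$\left(54358 - 207465\right) \left(-478219 + \left(\left(-228\right) 88 + h{\left(2 \right)}\right)\right) = \left(54358 - 207465\right) \left(-478219 + \left(\left(-228\right) 88 + 33\right)\right) = - 153107 \left(-478219 + \left(-20064 + 33\right)\right) = - 153107 \left(-478219 - 20031\right) = \left(-153107\right) \left(-498250\right) = 76285562750$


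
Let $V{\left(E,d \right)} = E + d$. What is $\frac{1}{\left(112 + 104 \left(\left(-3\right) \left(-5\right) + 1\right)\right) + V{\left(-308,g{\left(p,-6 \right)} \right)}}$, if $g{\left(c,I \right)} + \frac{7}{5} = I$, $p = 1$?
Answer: $\frac{5}{7303} \approx 0.00068465$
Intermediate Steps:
$g{\left(c,I \right)} = - \frac{7}{5} + I$
$\frac{1}{\left(112 + 104 \left(\left(-3\right) \left(-5\right) + 1\right)\right) + V{\left(-308,g{\left(p,-6 \right)} \right)}} = \frac{1}{\left(112 + 104 \left(\left(-3\right) \left(-5\right) + 1\right)\right) - \frac{1577}{5}} = \frac{1}{\left(112 + 104 \left(15 + 1\right)\right) - \frac{1577}{5}} = \frac{1}{\left(112 + 104 \cdot 16\right) - \frac{1577}{5}} = \frac{1}{\left(112 + 1664\right) - \frac{1577}{5}} = \frac{1}{1776 - \frac{1577}{5}} = \frac{1}{\frac{7303}{5}} = \frac{5}{7303}$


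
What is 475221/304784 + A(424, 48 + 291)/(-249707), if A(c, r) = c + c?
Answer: 118407553415/76106698288 ≈ 1.5558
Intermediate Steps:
A(c, r) = 2*c
475221/304784 + A(424, 48 + 291)/(-249707) = 475221/304784 + (2*424)/(-249707) = 475221*(1/304784) + 848*(-1/249707) = 475221/304784 - 848/249707 = 118407553415/76106698288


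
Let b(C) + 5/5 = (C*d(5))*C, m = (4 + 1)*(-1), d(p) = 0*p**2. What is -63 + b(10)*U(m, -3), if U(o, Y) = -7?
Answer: -56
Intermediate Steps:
d(p) = 0
m = -5 (m = 5*(-1) = -5)
b(C) = -1 (b(C) = -1 + (C*0)*C = -1 + 0*C = -1 + 0 = -1)
-63 + b(10)*U(m, -3) = -63 - 1*(-7) = -63 + 7 = -56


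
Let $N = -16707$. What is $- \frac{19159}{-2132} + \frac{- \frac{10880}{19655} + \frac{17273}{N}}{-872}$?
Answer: $\frac{274358750884789}{30524264656392} \approx 8.9882$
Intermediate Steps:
$- \frac{19159}{-2132} + \frac{- \frac{10880}{19655} + \frac{17273}{N}}{-872} = - \frac{19159}{-2132} + \frac{- \frac{10880}{19655} + \frac{17273}{-16707}}{-872} = \left(-19159\right) \left(- \frac{1}{2132}\right) + \left(\left(-10880\right) \frac{1}{19655} + 17273 \left(- \frac{1}{16707}\right)\right) \left(- \frac{1}{872}\right) = \frac{19159}{2132} + \left(- \frac{2176}{3931} - \frac{17273}{16707}\right) \left(- \frac{1}{872}\right) = \frac{19159}{2132} - - \frac{104254595}{57268789224} = \frac{19159}{2132} + \frac{104254595}{57268789224} = \frac{274358750884789}{30524264656392}$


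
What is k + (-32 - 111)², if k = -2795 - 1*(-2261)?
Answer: 19915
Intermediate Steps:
k = -534 (k = -2795 + 2261 = -534)
k + (-32 - 111)² = -534 + (-32 - 111)² = -534 + (-143)² = -534 + 20449 = 19915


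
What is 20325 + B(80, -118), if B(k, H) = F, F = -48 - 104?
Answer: 20173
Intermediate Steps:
F = -152
B(k, H) = -152
20325 + B(80, -118) = 20325 - 152 = 20173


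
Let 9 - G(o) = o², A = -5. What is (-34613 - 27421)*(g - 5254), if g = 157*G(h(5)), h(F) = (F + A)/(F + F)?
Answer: 238272594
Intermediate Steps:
h(F) = (-5 + F)/(2*F) (h(F) = (F - 5)/(F + F) = (-5 + F)/((2*F)) = (-5 + F)*(1/(2*F)) = (-5 + F)/(2*F))
G(o) = 9 - o²
g = 1413 (g = 157*(9 - ((½)*(-5 + 5)/5)²) = 157*(9 - ((½)*(⅕)*0)²) = 157*(9 - 1*0²) = 157*(9 - 1*0) = 157*(9 + 0) = 157*9 = 1413)
(-34613 - 27421)*(g - 5254) = (-34613 - 27421)*(1413 - 5254) = -62034*(-3841) = 238272594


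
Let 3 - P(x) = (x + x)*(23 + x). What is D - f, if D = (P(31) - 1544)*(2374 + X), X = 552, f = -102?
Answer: -14305112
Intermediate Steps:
P(x) = 3 - 2*x*(23 + x) (P(x) = 3 - (x + x)*(23 + x) = 3 - 2*x*(23 + x))
D = -14305214 (D = ((3 - 46*31 - 2*31²) - 1544)*(2374 + 552) = ((3 - 1426 - 2*961) - 1544)*2926 = ((3 - 1426 - 1922) - 1544)*2926 = (-3345 - 1544)*2926 = -4889*2926 = -14305214)
D - f = -14305214 - 1*(-102) = -14305214 + 102 = -14305112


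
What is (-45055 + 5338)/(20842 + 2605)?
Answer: -39717/23447 ≈ -1.6939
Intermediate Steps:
(-45055 + 5338)/(20842 + 2605) = -39717/23447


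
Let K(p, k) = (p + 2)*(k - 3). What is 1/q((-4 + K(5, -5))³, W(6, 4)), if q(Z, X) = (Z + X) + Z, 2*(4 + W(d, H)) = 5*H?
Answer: -1/431994 ≈ -2.3148e-6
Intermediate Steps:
K(p, k) = (-3 + k)*(2 + p) (K(p, k) = (2 + p)*(-3 + k) = (-3 + k)*(2 + p))
W(d, H) = -4 + 5*H/2 (W(d, H) = -4 + (5*H)/2 = -4 + 5*H/2)
q(Z, X) = X + 2*Z (q(Z, X) = (X + Z) + Z = X + 2*Z)
1/q((-4 + K(5, -5))³, W(6, 4)) = 1/((-4 + (5/2)*4) + 2*(-4 + (-6 - 3*5 + 2*(-5) - 5*5))³) = 1/((-4 + 10) + 2*(-4 + (-6 - 15 - 10 - 25))³) = 1/(6 + 2*(-4 - 56)³) = 1/(6 + 2*(-60)³) = 1/(6 + 2*(-216000)) = 1/(6 - 432000) = 1/(-431994) = -1/431994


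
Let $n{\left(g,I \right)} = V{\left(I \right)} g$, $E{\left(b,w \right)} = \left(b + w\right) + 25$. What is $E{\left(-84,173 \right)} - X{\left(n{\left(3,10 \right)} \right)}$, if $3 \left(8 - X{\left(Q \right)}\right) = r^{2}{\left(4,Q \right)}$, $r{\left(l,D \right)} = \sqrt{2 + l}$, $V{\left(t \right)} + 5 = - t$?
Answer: $108$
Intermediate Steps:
$V{\left(t \right)} = -5 - t$
$E{\left(b,w \right)} = 25 + b + w$
$n{\left(g,I \right)} = g \left(-5 - I\right)$ ($n{\left(g,I \right)} = \left(-5 - I\right) g = g \left(-5 - I\right)$)
$X{\left(Q \right)} = 6$ ($X{\left(Q \right)} = 8 - \frac{\left(\sqrt{2 + 4}\right)^{2}}{3} = 8 - \frac{\left(\sqrt{6}\right)^{2}}{3} = 8 - 2 = 6$)
$E{\left(-84,173 \right)} - X{\left(n{\left(3,10 \right)} \right)} = \left(25 - 84 + 173\right) - 6 = 114 - 6 = 108$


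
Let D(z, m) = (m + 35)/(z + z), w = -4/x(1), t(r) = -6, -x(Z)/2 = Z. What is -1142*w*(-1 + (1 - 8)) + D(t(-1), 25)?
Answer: 18267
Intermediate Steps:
x(Z) = -2*Z
w = 2 (w = -4/((-2*1)) = -4/(-2) = -4*(-½) = 2)
D(z, m) = (35 + m)/(2*z) (D(z, m) = (35 + m)/((2*z)) = (35 + m)*(1/(2*z)) = (35 + m)/(2*z))
-1142*w*(-1 + (1 - 8)) + D(t(-1), 25) = -2284*(-1 + (1 - 8)) + (½)*(35 + 25)/(-6) = -2284*(-1 - 7) + (½)*(-⅙)*60 = -2284*(-8) - 5 = -1142*(-16) - 5 = 18272 - 5 = 18267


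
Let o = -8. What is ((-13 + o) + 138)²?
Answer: 13689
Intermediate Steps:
((-13 + o) + 138)² = ((-13 - 8) + 138)² = (-21 + 138)² = 117² = 13689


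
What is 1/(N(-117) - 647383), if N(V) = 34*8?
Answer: -1/647111 ≈ -1.5453e-6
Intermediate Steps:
N(V) = 272
1/(N(-117) - 647383) = 1/(272 - 647383) = 1/(-647111) = -1/647111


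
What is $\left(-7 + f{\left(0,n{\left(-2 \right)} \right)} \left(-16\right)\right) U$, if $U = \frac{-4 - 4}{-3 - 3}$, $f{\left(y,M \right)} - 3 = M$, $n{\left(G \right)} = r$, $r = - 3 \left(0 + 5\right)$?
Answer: $\frac{740}{3} \approx 246.67$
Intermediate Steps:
$r = -15$ ($r = \left(-3\right) 5 = -15$)
$n{\left(G \right)} = -15$
$f{\left(y,M \right)} = 3 + M$
$U = \frac{4}{3}$ ($U = - \frac{8}{-6} = \left(-8\right) \left(- \frac{1}{6}\right) = \frac{4}{3} \approx 1.3333$)
$\left(-7 + f{\left(0,n{\left(-2 \right)} \right)} \left(-16\right)\right) U = \left(-7 + \left(3 - 15\right) \left(-16\right)\right) \frac{4}{3} = \left(-7 - -192\right) \frac{4}{3} = \left(-7 + 192\right) \frac{4}{3} = 185 \cdot \frac{4}{3} = \frac{740}{3}$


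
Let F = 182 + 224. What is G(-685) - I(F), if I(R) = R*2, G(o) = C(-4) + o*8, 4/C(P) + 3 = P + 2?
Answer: -31464/5 ≈ -6292.8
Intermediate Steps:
F = 406
C(P) = 4/(-1 + P) (C(P) = 4/(-3 + (P + 2)) = 4/(-3 + (2 + P)) = 4/(-1 + P))
G(o) = -⅘ + 8*o (G(o) = 4/(-1 - 4) + o*8 = 4/(-5) + 8*o = 4*(-⅕) + 8*o = -⅘ + 8*o)
I(R) = 2*R
G(-685) - I(F) = (-⅘ + 8*(-685)) - 2*406 = (-⅘ - 5480) - 1*812 = -27404/5 - 812 = -31464/5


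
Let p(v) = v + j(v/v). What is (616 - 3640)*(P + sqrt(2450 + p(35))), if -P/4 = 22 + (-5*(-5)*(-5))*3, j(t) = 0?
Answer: -4269888 - 3024*sqrt(2485) ≈ -4.4206e+6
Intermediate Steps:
p(v) = v (p(v) = v + 0 = v)
P = 1412 (P = -4*(22 + (-5*(-5)*(-5))*3) = -4*(22 + (25*(-5))*3) = -4*(22 - 125*3) = -4*(22 - 375) = -4*(-353) = 1412)
(616 - 3640)*(P + sqrt(2450 + p(35))) = (616 - 3640)*(1412 + sqrt(2450 + 35)) = -3024*(1412 + sqrt(2485)) = -4269888 - 3024*sqrt(2485)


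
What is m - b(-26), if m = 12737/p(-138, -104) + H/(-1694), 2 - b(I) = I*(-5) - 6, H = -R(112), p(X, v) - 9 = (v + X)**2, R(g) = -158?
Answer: 6058743354/49611331 ≈ 122.12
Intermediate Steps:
p(X, v) = 9 + (X + v)**2 (p(X, v) = 9 + (v + X)**2 = 9 + (X + v)**2)
H = 158 (H = -1*(-158) = 158)
b(I) = 8 + 5*I (b(I) = 2 - (I*(-5) - 6) = 2 - (-5*I - 6) = 2 - (-6 - 5*I) = 2 + (6 + 5*I) = 8 + 5*I)
m = 6160972/49611331 (m = 12737/(9 + (-138 - 104)**2) + 158/(-1694) = 12737/(9 + (-242)**2) + 158*(-1/1694) = 12737/(9 + 58564) - 79/847 = 12737/58573 - 79/847 = 6160972/49611331 ≈ 0.12418)
m - b(-26) = 6160972/49611331 - (8 + 5*(-26)) = 6160972/49611331 - (8 - 130) = 6160972/49611331 - 1*(-122) = 6160972/49611331 + 122 = 6058743354/49611331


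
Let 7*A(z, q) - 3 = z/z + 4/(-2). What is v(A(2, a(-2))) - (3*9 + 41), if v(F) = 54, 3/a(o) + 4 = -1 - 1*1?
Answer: -14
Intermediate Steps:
a(o) = -½ (a(o) = 3/(-4 + (-1 - 1*1)) = 3/(-4 + (-1 - 1)) = 3/(-4 - 2) = 3/(-6) = 3*(-⅙) = -½)
A(z, q) = 2/7 (A(z, q) = 3/7 + (z/z + 4/(-2))/7 = 3/7 + (1 + 4*(-½))/7 = 3/7 + (1 - 2)/7 = 3/7 + (⅐)*(-1) = 3/7 - ⅐ = 2/7)
v(A(2, a(-2))) - (3*9 + 41) = 54 - (3*9 + 41) = 54 - (27 + 41) = 54 - 1*68 = 54 - 68 = -14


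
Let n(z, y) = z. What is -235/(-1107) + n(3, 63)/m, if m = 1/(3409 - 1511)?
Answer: 6303493/1107 ≈ 5694.2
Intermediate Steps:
m = 1/1898 ≈ 0.00052687
-235/(-1107) + n(3, 63)/m = -235/(-1107) + 3/(1/1898) = -235*(-1/1107) + 3*1898 = 235/1107 + 5694 = 6303493/1107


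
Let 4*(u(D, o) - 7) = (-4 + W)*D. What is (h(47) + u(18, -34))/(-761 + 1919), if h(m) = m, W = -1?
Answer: 21/772 ≈ 0.027202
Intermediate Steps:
u(D, o) = 7 - 5*D/4 (u(D, o) = 7 + ((-4 - 1)*D)/4 = 7 + (-5*D)/4 = 7 - 5*D/4)
(h(47) + u(18, -34))/(-761 + 1919) = (47 + (7 - 5/4*18))/(-761 + 1919) = (47 + (7 - 45/2))/1158 = (47 - 31/2)*(1/1158) = (63/2)*(1/1158) = 21/772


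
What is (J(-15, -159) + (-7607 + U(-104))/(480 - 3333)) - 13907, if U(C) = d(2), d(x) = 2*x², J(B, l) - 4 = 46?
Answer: -13175474/951 ≈ -13854.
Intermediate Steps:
J(B, l) = 50 (J(B, l) = 4 + 46 = 50)
U(C) = 8 (U(C) = 2*2² = 2*4 = 8)
(J(-15, -159) + (-7607 + U(-104))/(480 - 3333)) - 13907 = (50 + (-7607 + 8)/(480 - 3333)) - 13907 = (50 - 7599/(-2853)) - 13907 = (50 - 7599*(-1/2853)) - 13907 = (50 + 2533/951) - 13907 = 50083/951 - 13907 = -13175474/951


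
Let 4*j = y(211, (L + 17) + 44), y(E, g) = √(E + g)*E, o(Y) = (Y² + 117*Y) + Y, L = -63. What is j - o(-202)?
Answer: -16968 + 211*√209/4 ≈ -16205.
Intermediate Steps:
o(Y) = Y² + 118*Y
y(E, g) = E*√(E + g)
j = 211*√209/4 (j = (211*√(211 + ((-63 + 17) + 44)))/4 = (211*√(211 + (-46 + 44)))/4 = (211*√(211 - 2))/4 = (211*√209)/4 = 211*√209/4 ≈ 762.60)
j - o(-202) = 211*√209/4 - (-202)*(118 - 202) = 211*√209/4 - (-202)*(-84) = 211*√209/4 - 1*16968 = 211*√209/4 - 16968 = -16968 + 211*√209/4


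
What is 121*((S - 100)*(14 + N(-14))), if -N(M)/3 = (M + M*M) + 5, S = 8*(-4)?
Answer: 8736684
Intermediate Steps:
S = -32
N(M) = -15 - 3*M - 3*M**2 (N(M) = -3*((M + M*M) + 5) = -3*((M + M**2) + 5) = -3*(5 + M + M**2) = -15 - 3*M - 3*M**2)
121*((S - 100)*(14 + N(-14))) = 121*((-32 - 100)*(14 + (-15 - 3*(-14) - 3*(-14)**2))) = 121*(-132*(14 + (-15 + 42 - 3*196))) = 121*(-132*(14 + (-15 + 42 - 588))) = 121*(-132*(14 - 561)) = 121*(-132*(-547)) = 121*72204 = 8736684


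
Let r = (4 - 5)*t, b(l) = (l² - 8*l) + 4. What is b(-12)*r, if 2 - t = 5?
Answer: 732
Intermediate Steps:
t = -3 (t = 2 - 1*5 = 2 - 5 = -3)
b(l) = 4 + l² - 8*l
r = 3 (r = (4 - 5)*(-3) = -1*(-3) = 3)
b(-12)*r = (4 + (-12)² - 8*(-12))*3 = (4 + 144 + 96)*3 = 244*3 = 732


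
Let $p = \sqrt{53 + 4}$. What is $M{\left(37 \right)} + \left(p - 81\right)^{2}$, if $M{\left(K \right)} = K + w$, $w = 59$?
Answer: $6714 - 162 \sqrt{57} \approx 5490.9$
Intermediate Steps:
$p = \sqrt{57} \approx 7.5498$
$M{\left(K \right)} = 59 + K$ ($M{\left(K \right)} = K + 59 = 59 + K$)
$M{\left(37 \right)} + \left(p - 81\right)^{2} = \left(59 + 37\right) + \left(\sqrt{57} - 81\right)^{2} = 96 + \left(-81 + \sqrt{57}\right)^{2}$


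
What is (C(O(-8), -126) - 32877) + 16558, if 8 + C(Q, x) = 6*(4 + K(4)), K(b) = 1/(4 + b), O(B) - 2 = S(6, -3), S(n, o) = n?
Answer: -65209/4 ≈ -16302.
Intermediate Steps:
O(B) = 8 (O(B) = 2 + 6 = 8)
C(Q, x) = 67/4 (C(Q, x) = -8 + 6*(4 + 1/(4 + 4)) = -8 + 6*(4 + 1/8) = -8 + 6*(33/8) = -8 + 99/4 = 67/4)
(C(O(-8), -126) - 32877) + 16558 = (67/4 - 32877) + 16558 = -131441/4 + 16558 = -65209/4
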